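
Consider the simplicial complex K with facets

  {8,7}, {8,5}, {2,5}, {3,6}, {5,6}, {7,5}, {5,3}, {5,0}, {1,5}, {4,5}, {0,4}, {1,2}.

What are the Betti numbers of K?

b_0 = 1, b_1 = 4.

Fix the vertex order 0 < 1 < 2 < 3 < 4 < 5 < 6 < 7 < 8 and write every simplex with vertices in increasing order. Then dim K = 1 and the simplices of K are:

  0-simplices (9): [0], [1], [2], [3], [4], [5], [6], [7], [8]
  1-simplices (12): [0,4], [0,5], [1,2], [1,5], [2,5], [3,5], [3,6], [4,5], [5,6], [5,7], [5,8], [7,8]

Hence C_0 ≅ Z^9, C_1 ≅ Z^12.

The boundary map ∂_1: C_1 → C_0 is given by ∂[p,q] = [q] − [p].
The 9×12 boundary matrix has rank 8 and Smith normal form diag(1,1,1,1,1,1,1,1).

Reading off H_k = ker ∂_k / im ∂_{k+1}:

  H_0: rank C_0 − rank ∂_1 = 9 − 8 = 1, and the invariant factors of ∂_1 are all 1, so H_0 ≅ Z.
  H_1: rank ker ∂_1 − rank ∂_2 = (12 − 8) − 0 = 4, and there is no ∂_2, so H_1 ≅ Z^4.

Hence the Betti numbers are b_0 = 1, b_1 = 4.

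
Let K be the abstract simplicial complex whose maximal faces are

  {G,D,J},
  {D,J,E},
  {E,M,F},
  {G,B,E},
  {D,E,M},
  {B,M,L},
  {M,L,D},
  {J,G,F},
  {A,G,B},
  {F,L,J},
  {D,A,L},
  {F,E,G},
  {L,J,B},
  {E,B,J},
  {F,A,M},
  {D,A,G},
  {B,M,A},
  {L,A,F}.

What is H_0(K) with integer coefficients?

H_0 ≅ Z.

Take the total order A < B < D < E < F < G < J < L < M on the vertex set. Then K (dimension 2) consists of the simplices:

  0-simplices (9): A, B, D, E, F, G, J, L, M
  1-simplices (27): AB, AD, AF, AG, AL, AM, BE, BG, BJ, BL, BM, DE, DG, DJ, DL, DM, EF, EG, EJ, EM, FG, FJ, FL, FM, GJ, JL, LM
  2-simplices (18): ABG, ABM, ADG, ADL, AFL, AFM, BEG, BEJ, BJL, BLM, DEJ, DEM, DGJ, DLM, EFG, EFM, FGJ, FJL

giving chain groups C_0 ≅ Z^9, C_1 ≅ Z^27, C_2 ≅ Z^18.

Boundary ∂_1: C_1 → C_0 sends each edge [p,q] (with p < q) to q − p. For instance
  ∂DE = E − D.
As a 9×27 matrix over Z this has rank 8, with invariant factors (1,1,1,1,1,1,1,1).

Boundary ∂_2: C_2 → C_1 acts by ∂[p,q,r] = [q,r] − [p,r] + [p,q]. For instance
  ∂ABG = BG − AG + AB,
  ∂ABM = BM − AM + AB.
As a 27×18 matrix over Z this has rank 18, with invariant factors (1,1,1,1,1,1,1,1,1,1,1,1,1,1,1,1,1,2).

Reading off H_k = ker ∂_k / im ∂_{k+1}:

  H_0: rank C_0 − rank ∂_1 = 9 − 8 = 1, and the invariant factors of ∂_1 are all 1, so H_0 = Z.

(K is a triangulation of the Klein bottle.)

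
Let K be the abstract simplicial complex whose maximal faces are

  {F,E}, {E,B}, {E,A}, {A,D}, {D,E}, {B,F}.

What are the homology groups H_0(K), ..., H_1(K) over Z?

H_0 = Z,  H_1 = Z^2.

K has 5 vertices, 6 edges.
rank ∂_0 = 0, rank ∂_1 = 4 ⇒ b_0 = 5 − 0 − 4 = 1; all invariant factors of ∂_1 are 1 so no torsion. So H_0 = Z.
rank ∂_1 = 4, rank ∂_2 = 0 ⇒ b_1 = 6 − 4 − 0 = 2. So H_1 = Z^2.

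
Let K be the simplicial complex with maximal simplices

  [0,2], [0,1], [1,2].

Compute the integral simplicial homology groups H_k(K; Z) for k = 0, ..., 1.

Order the vertices as 0 < 1 < 2. Listing each simplex with vertices in this order, K has dimension 1 with simplices:

  0-simplices (3): [0], [1], [2]
  1-simplices (3): [0,1], [0,2], [1,2]

so the chain groups are C_0 ≅ Z^3, C_1 ≅ Z^3.

The boundary map ∂_1: C_1 → C_0 maps an edge to its endpoints' difference, ∂[p,q] = q − p. For instance
  ∂[1,2] = [2] − [1].
The 3×3 boundary matrix has rank 2 and Smith normal form diag(1,1).

Reading off H_k = ker ∂_k / im ∂_{k+1}:

  H_0: rank C_0 − rank ∂_1 = 3 − 2 = 1, and the invariant factors of ∂_1 are all 1, so H_0 = Z.
  H_1: rank ker ∂_1 − rank ∂_2 = (3 − 2) − 0 = 1, and there is no ∂_2, so H_1 = Z.

H_0 ≅ Z,  H_1 ≅ Z.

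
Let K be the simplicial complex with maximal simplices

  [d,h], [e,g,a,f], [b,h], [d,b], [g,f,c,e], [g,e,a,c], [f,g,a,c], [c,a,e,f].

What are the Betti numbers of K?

b_0 = 2, b_1 = 1, b_2 = 0, b_3 = 1.

Order the vertices as a < b < c < d < e < f < g < h. Listing each simplex with vertices in this order, K has dimension 3 with simplices:

  0-simplices (8): a, b, c, d, e, f, g, h
  1-simplices (13): ac, ae, af, ag, bd, bh, ce, cf, cg, dh, ef, eg, fg
  2-simplices (10): ace, acf, acg, aef, aeg, afg, cef, ceg, cfg, efg
  3-simplices (5): acef, aceg, acfg, aefg, cefg

Hence C_0 ≅ Z^8, C_1 ≅ Z^13, C_2 ≅ Z^10, C_3 ≅ Z^5.

The boundary map ∂_1: C_1 → C_0 is given by ∂[p,q] = [q] − [p]. For instance
  ∂ae = e − a.
As a 8×13 matrix over Z this has rank 6, with invariant factors (1,1,1,1,1,1).

Boundary ∂_2: C_2 → C_1 maps a triangle to the signed sum of its edges. For instance
  ∂afg = fg − ag + af,
  ∂efg = fg − eg + ef.
The 13×10 boundary matrix has rank 6 and Smith normal form diag(1,1,1,1,1,1).

The boundary map ∂_3: C_3 → C_2 sends each 3-simplex σ to the alternating sum Σ_i (−1)^i (σ with its i-th vertex removed). For instance
  ∂acfg = cfg − afg + acg − acf,
  ∂acef = cef − aef + acf − ace.
This gives a 10×5 integer matrix of rank 4; reducing to Smith normal form yields diagonal entries (1,1,1,1).

Reading off H_k = ker ∂_k / im ∂_{k+1}:

  H_0: rank C_0 − rank ∂_1 = 8 − 6 = 2, and the invariant factors of ∂_1 are all 1, so H_0 = Z^2.
  H_1: rank ker ∂_1 − rank ∂_2 = (13 − 6) − 6 = 1, and the invariant factors of ∂_2 are all 1, so H_1 = Z.
  H_2: rank ker ∂_2 − rank ∂_3 = (10 − 6) − 4 = 0, and the invariant factors of ∂_3 are all 1, so H_2 = 0.
  H_3: rank ker ∂_3 − rank ∂_4 = (5 − 4) − 0 = 1, and there is no ∂_4, so H_3 = Z.

(K is a triangulation of the disjoint union of the 3-sphere S^3 and the circle S^1.)

Hence the Betti numbers are b_0 = 2, b_1 = 1, b_2 = 0, b_3 = 1.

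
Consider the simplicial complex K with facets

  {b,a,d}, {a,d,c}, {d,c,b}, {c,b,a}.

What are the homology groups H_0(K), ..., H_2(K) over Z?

H_0 = Z,  H_1 = 0,  H_2 = Z.

We work with the vertex ordering a < b < c < d. The simplices of K, each written with vertices in increasing order, are:

  0-simplices (4): a, b, c, d
  1-simplices (6): ab, ac, ad, bc, bd, cd
  2-simplices (4): abc, abd, acd, bcd

giving chain groups C_0 ≅ Z^4, C_1 ≅ Z^6, C_2 ≅ Z^4.

Boundary ∂_1: C_1 → C_0 maps an edge to its endpoints' difference, ∂[p,q] = q − p. For instance
  ∂bc = c − b.
This gives a 4×6 integer matrix of rank 3; reducing to Smith normal form yields diagonal entries (1,1,1).

∂_2: C_2 → C_1 sends each 2-simplex [p,q,r] to [q,r] − [p,r] + [p,q]. For instance
  ∂acd = cd − ad + ac,
  ∂abd = bd − ad + ab.
The 6×4 boundary matrix has rank 3 and Smith normal form diag(1,1,1).

Computing H_k = (kernel of ∂_k) / (image of ∂_{k+1}):

  H_0: rank C_0 − rank ∂_1 = 4 − 3 = 1, and the invariant factors of ∂_1 are all 1, so H_0 = Z.
  H_1: rank ker ∂_1 − rank ∂_2 = (6 − 3) − 3 = 0, and the invariant factors of ∂_2 are all 1, so H_1 = 0.
  H_2: rank ker ∂_2 − rank ∂_3 = (4 − 3) − 0 = 1, and there is no ∂_3, so H_2 = Z.

As a check, the Euler characteristic is 4 − 6 + 4 = 2, which agrees with 1 − 0 + 1 = 2.
(K is a triangulation of the 2-sphere S^2.)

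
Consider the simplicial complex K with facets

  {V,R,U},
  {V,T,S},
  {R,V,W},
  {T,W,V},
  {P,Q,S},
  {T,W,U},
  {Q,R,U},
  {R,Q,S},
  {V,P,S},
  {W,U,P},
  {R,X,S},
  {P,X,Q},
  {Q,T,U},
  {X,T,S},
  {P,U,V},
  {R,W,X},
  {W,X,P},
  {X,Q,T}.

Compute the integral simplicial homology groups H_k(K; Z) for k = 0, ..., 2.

H_0 ≅ Z,  H_1 ≅ Z ⊕ Z/2Z,  H_2 = 0.

K has 9 vertices, 27 edges, 18 triangles.
rank ∂_0 = 0, rank ∂_1 = 8 ⇒ b_0 = 9 − 0 − 8 = 1; all invariant factors of ∂_1 are 1 so no torsion. So H_0 = Z.
rank ∂_1 = 8, rank ∂_2 = 18 ⇒ b_1 = 27 − 8 − 18 = 1; ∂_2 has invariant factor(s) [2] giving torsion. So H_1 = Z ⊕ Z/2Z.
rank ∂_2 = 18, rank ∂_3 = 0 ⇒ b_2 = 18 − 18 − 0 = 0. So H_2 = 0.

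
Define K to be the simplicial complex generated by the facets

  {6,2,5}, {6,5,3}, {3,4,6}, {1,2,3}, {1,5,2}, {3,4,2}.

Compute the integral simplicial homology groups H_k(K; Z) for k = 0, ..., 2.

We work with the vertex ordering 1 < 2 < 3 < 4 < 5 < 6. The simplices of K, each written with vertices in increasing order, are:

  0-simplices (6): [1], [2], [3], [4], [5], [6]
  1-simplices (12): [1,2], [1,3], [1,5], [2,3], [2,4], [2,5], [2,6], [3,4], [3,5], [3,6], [4,6], [5,6]
  2-simplices (6): [1,2,3], [1,2,5], [2,3,4], [2,5,6], [3,4,6], [3,5,6]

giving chain groups C_0 ≅ Z^6, C_1 ≅ Z^12, C_2 ≅ Z^6.

Boundary ∂_1: C_1 → C_0 maps an edge to its endpoints' difference, ∂[p,q] = q − p. For instance
  ∂[3,5] = [5] − [3].
As a 6×12 matrix over Z this has rank 5, with invariant factors (1,1,1,1,1).

The boundary map ∂_2: C_2 → C_1 acts by ∂[p,q,r] = [q,r] − [p,r] + [p,q]. For instance
  ∂[2,5,6] = [5,6] − [2,6] + [2,5],
  ∂[2,3,4] = [3,4] − [2,4] + [2,3].
This gives a 12×6 integer matrix of rank 6; reducing to Smith normal form yields diagonal entries (1,1,1,1,1,1).

From H_k ≅ ker(∂_k) / im(∂_{k+1}) we obtain:

  H_0: rank C_0 − rank ∂_1 = 6 − 5 = 1, and the invariant factors of ∂_1 are all 1, so H_0 ≅ Z.
  H_1: rank ker ∂_1 − rank ∂_2 = (12 − 5) − 6 = 1, and the invariant factors of ∂_2 are all 1, so H_1 ≅ Z.
  H_2: rank ker ∂_2 − rank ∂_3 = (6 − 6) − 0 = 0, and there is no ∂_3, so H_2 ≅ 0.

As a check, the Euler characteristic is 6 − 12 + 6 = 0, which agrees with 1 − 1 + 0 = 0.

H_0 = Z,  H_1 = Z,  H_2 = 0.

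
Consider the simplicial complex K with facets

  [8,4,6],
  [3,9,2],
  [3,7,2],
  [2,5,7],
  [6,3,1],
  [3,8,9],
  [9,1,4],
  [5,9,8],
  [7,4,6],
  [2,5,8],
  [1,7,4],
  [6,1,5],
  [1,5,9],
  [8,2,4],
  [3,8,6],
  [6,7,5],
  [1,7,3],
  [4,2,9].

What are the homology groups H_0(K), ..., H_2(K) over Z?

H_0 = Z,  H_1 = Z ⊕ Z/2,  H_2 = 0.

Take the total order 1 < 2 < 3 < 4 < 5 < 6 < 7 < 8 < 9 on the vertex set. Then K (dimension 2) consists of the simplices:

  0-simplices (9): [1], [2], [3], [4], [5], [6], [7], [8], [9]
  1-simplices (27): (27 of them)
  2-simplices (18): [1,3,6], [1,3,7], [1,4,7], [1,4,9], [1,5,6], [1,5,9], [2,3,7], [2,3,9], [2,4,8], [2,4,9], [2,5,7], [2,5,8], [3,6,8], [3,8,9], [4,6,7], [4,6,8], [5,6,7], [5,8,9]

giving chain groups C_0 ≅ Z^9, C_1 ≅ Z^27, C_2 ≅ Z^18.

The boundary map ∂_1: C_1 → C_0 sends each edge [p,q] (with p < q) to q − p.
This gives a 9×27 integer matrix of rank 8; reducing to Smith normal form yields diagonal entries (1,1,1,1,1,1,1,1).

∂_2: C_2 → C_1 maps a triangle to the signed sum of its edges. For instance
  ∂[2,4,9] = [4,9] − [2,9] + [2,4],
  ∂[1,3,7] = [3,7] − [1,7] + [1,3].
This gives a 27×18 integer matrix of rank 18; reducing to Smith normal form yields diagonal entries (1,1,1,1,1,1,1,1,1,1,1,1,1,1,1,1,1,2).

Computing H_k = (kernel of ∂_k) / (image of ∂_{k+1}):

  H_0: rank C_0 − rank ∂_1 = 9 − 8 = 1, and the invariant factors of ∂_1 are all 1, so H_0 ≅ Z.
  H_1: rank ker ∂_1 − rank ∂_2 = (27 − 8) − 18 = 1, and ∂_2 has invariant factor 2 > 1, so H_1 ≅ Z ⊕ Z/2.
  H_2: rank ker ∂_2 − rank ∂_3 = (18 − 18) − 0 = 0, and there is no ∂_3, so H_2 ≅ 0.

As a check, the Euler characteristic is 9 − 27 + 18 = 0, which agrees with 1 − 1 + 0 = 0.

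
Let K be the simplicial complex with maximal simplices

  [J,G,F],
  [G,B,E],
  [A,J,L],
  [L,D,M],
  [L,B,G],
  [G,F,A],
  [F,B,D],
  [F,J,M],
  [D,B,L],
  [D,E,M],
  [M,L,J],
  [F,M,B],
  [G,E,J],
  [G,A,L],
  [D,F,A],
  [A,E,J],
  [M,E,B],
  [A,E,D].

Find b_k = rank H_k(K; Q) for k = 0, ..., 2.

We work with the vertex ordering A < B < D < E < F < G < J < L < M. The simplices of K, each written with vertices in increasing order, are:

  0-simplices (9): A, B, D, E, F, G, J, L, M
  1-simplices (27): AD, AE, AF, AG, AJ, AL, BD, BE, BF, BG, BL, BM, DE, DF, DL, DM, EG, EJ, EM, FG, FJ, FM, GJ, GL, JL, JM, LM
  2-simplices (18): ADE, ADF, AEJ, AFG, AGL, AJL, BDF, BDL, BEG, BEM, BFM, BGL, DEM, DLM, EGJ, FGJ, FJM, JLM

so the chain groups are C_0 ≅ Z^9, C_1 ≅ Z^27, C_2 ≅ Z^18.

Boundary ∂_1: C_1 → C_0 maps an edge to its endpoints' difference, ∂[p,q] = q − p.
This gives a 9×27 integer matrix of rank 8; reducing to Smith normal form yields diagonal entries (1,1,1,1,1,1,1,1).

Boundary ∂_2: C_2 → C_1 sends each 2-simplex [p,q,r] to [q,r] − [p,r] + [p,q]. For instance
  ∂AGL = GL − AL + AG,
  ∂EGJ = GJ − EJ + EG.
The 27×18 boundary matrix has rank 18 and Smith normal form diag(1,1,1,1,1,1,1,1,1,1,1,1,1,1,1,1,1,2).

From H_k ≅ ker(∂_k) / im(∂_{k+1}) we obtain:

  H_0: rank C_0 − rank ∂_1 = 9 − 8 = 1, and the invariant factors of ∂_1 are all 1, so H_0 ≅ Z.
  H_1: rank ker ∂_1 − rank ∂_2 = (27 − 8) − 18 = 1, and ∂_2 has invariant factor 2 > 1, so H_1 ≅ Z ⊕ Z/2Z.
  H_2: rank ker ∂_2 − rank ∂_3 = (18 − 18) − 0 = 0, and there is no ∂_3, so H_2 ≅ 0.

(K is a triangulation of the Klein bottle.)

Hence the Betti numbers are b_0 = 1, b_1 = 1, b_2 = 0.

b_0 = 1, b_1 = 1, b_2 = 0.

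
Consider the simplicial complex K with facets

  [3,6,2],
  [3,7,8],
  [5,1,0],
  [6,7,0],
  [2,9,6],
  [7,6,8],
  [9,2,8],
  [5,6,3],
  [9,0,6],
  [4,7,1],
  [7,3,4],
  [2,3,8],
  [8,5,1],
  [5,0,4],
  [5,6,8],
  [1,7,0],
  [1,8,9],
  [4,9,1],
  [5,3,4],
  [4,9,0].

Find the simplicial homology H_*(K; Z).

Fix the vertex order 0 < 1 < 2 < 3 < 4 < 5 < 6 < 7 < 8 < 9 and write every simplex with vertices in increasing order. Then dim K = 2 and the simplices of K are:

  0-simplices (10): [0], [1], [2], [3], [4], [5], [6], [7], [8], [9]
  1-simplices (30): (30 of them)
  2-simplices (20): (20 of them)

Hence C_0 ≅ Z^10, C_1 ≅ Z^30, C_2 ≅ Z^20.

∂_1: C_1 → C_0 sends each edge [p,q] (with p < q) to q − p. For instance
  ∂[0,4] = [4] − [0].
As a 10×30 matrix over Z this has rank 9, with invariant factors (1,1,1,1,1,1,1,1,1).

Boundary ∂_2: C_2 → C_1 maps a triangle to the signed sum of its edges. For instance
  ∂[5,6,8] = [6,8] − [5,8] + [5,6],
  ∂[0,6,9] = [6,9] − [0,9] + [0,6].
The resulting 30×20 matrix has rank 20, and its Smith normal form has invariant factors (1,1,1,1,1,1,1,1,1,1,1,1,1,1,1,1,1,1,1,2).

Now H_k = ker ∂_k / im ∂_{k+1}, so:

  H_0: rank C_0 − rank ∂_1 = 10 − 9 = 1, and the invariant factors of ∂_1 are all 1, so H_0 ≅ Z.
  H_1: rank ker ∂_1 − rank ∂_2 = (30 − 9) − 20 = 1, and ∂_2 has invariant factor 2 > 1, so H_1 ≅ Z ⊕ Z/2Z.
  H_2: rank ker ∂_2 − rank ∂_3 = (20 − 20) − 0 = 0, and there is no ∂_3, so H_2 ≅ 0.

As a check, the Euler characteristic is 10 − 30 + 20 = 0, which agrees with 1 − 1 + 0 = 0.

H_0 ≅ Z,  H_1 ≅ Z ⊕ Z/2Z,  H_2 = 0.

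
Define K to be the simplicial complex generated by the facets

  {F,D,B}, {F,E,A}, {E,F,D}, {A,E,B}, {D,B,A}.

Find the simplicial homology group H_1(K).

Fix the vertex order A < B < D < E < F and write every simplex with vertices in increasing order. Then dim K = 2 and the simplices of K are:

  0-simplices (5): A, B, D, E, F
  1-simplices (10): AB, AD, AE, AF, BD, BE, BF, DE, DF, EF
  2-simplices (5): ABD, ABE, AEF, BDF, DEF

Hence C_0 ≅ Z^5, C_1 ≅ Z^10, C_2 ≅ Z^5.

∂_1: C_1 → C_0 sends each edge [p,q] (with p < q) to q − p. For instance
  ∂DF = F − D.
The 5×10 boundary matrix has rank 4 and Smith normal form diag(1,1,1,1).

Boundary ∂_2: C_2 → C_1 acts by ∂[p,q,r] = [q,r] − [p,r] + [p,q]. For instance
  ∂ABD = BD − AD + AB,
  ∂BDF = DF − BF + BD.
This gives a 10×5 integer matrix of rank 5; reducing to Smith normal form yields diagonal entries (1,1,1,1,1).

Computing H_k = (kernel of ∂_k) / (image of ∂_{k+1}):

  H_1: rank ker ∂_1 − rank ∂_2 = (10 − 4) − 5 = 1, and the invariant factors of ∂_2 are all 1, so H_1 ≅ Z.

H_1 ≅ Z.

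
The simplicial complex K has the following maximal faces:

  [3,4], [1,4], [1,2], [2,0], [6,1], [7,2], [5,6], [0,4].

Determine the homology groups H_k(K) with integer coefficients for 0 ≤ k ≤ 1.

Order the vertices as 0 < 1 < 2 < 3 < 4 < 5 < 6 < 7. Listing each simplex with vertices in this order, K has dimension 1 with simplices:

  0-simplices (8): [0], [1], [2], [3], [4], [5], [6], [7]
  1-simplices (8): [0,2], [0,4], [1,2], [1,4], [1,6], [2,7], [3,4], [5,6]

so the chain groups are C_0 ≅ Z^8, C_1 ≅ Z^8.

The boundary map ∂_1: C_1 → C_0 is given by ∂[p,q] = [q] − [p].
As a 8×8 matrix over Z this has rank 7, with invariant factors (1,1,1,1,1,1,1).

Now H_k = ker ∂_k / im ∂_{k+1}, so:

  H_0: rank C_0 − rank ∂_1 = 8 − 7 = 1, and the invariant factors of ∂_1 are all 1, so H_0 ≅ Z.
  H_1: rank ker ∂_1 − rank ∂_2 = (8 − 7) − 0 = 1, and there is no ∂_2, so H_1 ≅ Z.

H_0 ≅ Z,  H_1 ≅ Z.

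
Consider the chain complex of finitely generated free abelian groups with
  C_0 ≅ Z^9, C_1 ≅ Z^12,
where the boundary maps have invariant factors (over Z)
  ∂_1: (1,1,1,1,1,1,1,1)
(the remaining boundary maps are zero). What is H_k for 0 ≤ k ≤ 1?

H_0 = Z,  H_1 = Z^4.

H_0: b_0 = 9 − 0 − 8 = 1; torsion from ∂_1 factors > 1: none. So H_0 = Z.
H_1: b_1 = 12 − 8 − 0 = 4; torsion from ∂_2 factors > 1: none. So H_1 = Z^4.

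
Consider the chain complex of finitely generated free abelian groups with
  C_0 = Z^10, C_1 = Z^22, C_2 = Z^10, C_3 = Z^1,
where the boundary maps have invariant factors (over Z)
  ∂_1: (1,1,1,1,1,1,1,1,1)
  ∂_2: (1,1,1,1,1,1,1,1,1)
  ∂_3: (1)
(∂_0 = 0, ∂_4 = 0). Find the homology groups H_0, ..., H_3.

H_0 = Z,  H_1 = Z^4,  H_2 = 0,  H_3 = 0.

H_0: b_0 = 10 − 0 − 9 = 1; torsion from ∂_1 factors > 1: none. So H_0 = Z.
H_1: b_1 = 22 − 9 − 9 = 4; torsion from ∂_2 factors > 1: none. So H_1 = Z^4.
H_2: b_2 = 10 − 9 − 1 = 0; torsion from ∂_3 factors > 1: none. So H_2 = 0.
H_3: b_3 = 1 − 1 − 0 = 0; torsion from ∂_4 factors > 1: none. So H_3 = 0.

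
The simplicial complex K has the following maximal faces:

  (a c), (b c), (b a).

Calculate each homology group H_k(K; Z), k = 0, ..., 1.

K has 3 vertices, 3 edges.
rank ∂_0 = 0, rank ∂_1 = 2 ⇒ b_0 = 3 − 0 − 2 = 1; all invariant factors of ∂_1 are 1 so no torsion. So H_0 ≅ Z.
rank ∂_1 = 2, rank ∂_2 = 0 ⇒ b_1 = 3 − 2 − 0 = 1. So H_1 ≅ Z.

H_0 ≅ Z,  H_1 ≅ Z.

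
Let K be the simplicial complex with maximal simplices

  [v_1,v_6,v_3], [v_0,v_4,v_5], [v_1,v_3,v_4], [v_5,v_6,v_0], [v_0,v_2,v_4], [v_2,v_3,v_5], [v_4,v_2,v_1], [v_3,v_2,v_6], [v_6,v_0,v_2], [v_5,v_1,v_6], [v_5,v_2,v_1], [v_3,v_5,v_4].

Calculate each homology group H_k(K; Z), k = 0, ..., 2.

H_0 ≅ Z,  H_1 ≅ Z/2,  H_2 = 0.

K has 7 vertices, 18 edges, 12 triangles.
rank ∂_0 = 0, rank ∂_1 = 6 ⇒ b_0 = 7 − 0 − 6 = 1; all invariant factors of ∂_1 are 1 so no torsion. So H_0 ≅ Z.
rank ∂_1 = 6, rank ∂_2 = 12 ⇒ b_1 = 18 − 6 − 12 = 0; ∂_2 has invariant factor(s) [2] giving torsion. So H_1 ≅ Z/2.
rank ∂_2 = 12, rank ∂_3 = 0 ⇒ b_2 = 12 − 12 − 0 = 0. So H_2 ≅ 0.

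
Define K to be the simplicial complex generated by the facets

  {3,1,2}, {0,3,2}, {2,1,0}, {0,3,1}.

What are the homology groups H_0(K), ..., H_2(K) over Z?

Order the vertices as 0 < 1 < 2 < 3. Listing each simplex with vertices in this order, K has dimension 2 with simplices:

  0-simplices (4): [0], [1], [2], [3]
  1-simplices (6): [0,1], [0,2], [0,3], [1,2], [1,3], [2,3]
  2-simplices (4): [0,1,2], [0,1,3], [0,2,3], [1,2,3]

Hence C_0 ≅ Z^4, C_1 ≅ Z^6, C_2 ≅ Z^4.

Boundary ∂_1: C_1 → C_0 sends each edge [p,q] (with p < q) to q − p. For instance
  ∂[0,2] = [2] − [0].
This gives a 4×6 integer matrix of rank 3; reducing to Smith normal form yields diagonal entries (1,1,1).

∂_2: C_2 → C_1 acts by ∂[p,q,r] = [q,r] − [p,r] + [p,q]. For instance
  ∂[0,2,3] = [2,3] − [0,3] + [0,2],
  ∂[1,2,3] = [2,3] − [1,3] + [1,2].
The 6×4 boundary matrix has rank 3 and Smith normal form diag(1,1,1).

From H_k ≅ ker(∂_k) / im(∂_{k+1}) we obtain:

  H_0: rank C_0 − rank ∂_1 = 4 − 3 = 1, and the invariant factors of ∂_1 are all 1, so H_0 ≅ Z.
  H_1: rank ker ∂_1 − rank ∂_2 = (6 − 3) − 3 = 0, and the invariant factors of ∂_2 are all 1, so H_1 ≅ 0.
  H_2: rank ker ∂_2 − rank ∂_3 = (4 − 3) − 0 = 1, and there is no ∂_3, so H_2 ≅ Z.

H_0 ≅ Z,  H_1 = 0,  H_2 ≅ Z.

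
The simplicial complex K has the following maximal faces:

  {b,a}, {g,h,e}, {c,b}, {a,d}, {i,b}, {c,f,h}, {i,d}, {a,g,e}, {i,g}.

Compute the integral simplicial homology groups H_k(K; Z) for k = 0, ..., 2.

H_0 ≅ Z,  H_1 ≅ Z^3,  H_2 = 0.

Take the total order a < b < c < d < e < f < g < h < i on the vertex set. Then K (dimension 2) consists of the simplices:

  0-simplices (9): a, b, c, d, e, f, g, h, i
  1-simplices (14): ab, ad, ae, ag, bc, bi, cf, ch, di, eg, eh, fh, gh, gi
  2-simplices (3): aeg, cfh, egh

so the chain groups are C_0 ≅ Z^9, C_1 ≅ Z^14, C_2 ≅ Z^3.

The boundary map ∂_1: C_1 → C_0 maps an edge to its endpoints' difference, ∂[p,q] = q − p. For instance
  ∂ad = d − a.
As a 9×14 matrix over Z this has rank 8, with invariant factors (1,1,1,1,1,1,1,1).

The boundary map ∂_2: C_2 → C_1 sends each 2-simplex [p,q,r] to [q,r] − [p,r] + [p,q]. For instance
  ∂aeg = eg − ag + ae,
  ∂egh = gh − eh + eg.
The 14×3 boundary matrix has rank 3 and Smith normal form diag(1,1,1).

From H_k ≅ ker(∂_k) / im(∂_{k+1}) we obtain:

  H_0: rank C_0 − rank ∂_1 = 9 − 8 = 1, and the invariant factors of ∂_1 are all 1, so H_0 = Z.
  H_1: rank ker ∂_1 − rank ∂_2 = (14 − 8) − 3 = 3, and the invariant factors of ∂_2 are all 1, so H_1 = Z^3.
  H_2: rank ker ∂_2 − rank ∂_3 = (3 − 3) − 0 = 0, and there is no ∂_3, so H_2 = 0.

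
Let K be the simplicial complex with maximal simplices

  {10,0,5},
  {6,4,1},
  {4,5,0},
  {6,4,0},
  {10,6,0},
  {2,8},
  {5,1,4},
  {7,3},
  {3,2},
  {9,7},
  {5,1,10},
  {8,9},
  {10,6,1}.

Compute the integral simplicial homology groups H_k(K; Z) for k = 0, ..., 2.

K has 11 vertices, 17 edges, 8 triangles.
rank ∂_0 = 0, rank ∂_1 = 9 ⇒ b_0 = 11 − 0 − 9 = 2; all invariant factors of ∂_1 are 1 so no torsion. So H_0 ≅ Z^2.
rank ∂_1 = 9, rank ∂_2 = 7 ⇒ b_1 = 17 − 9 − 7 = 1; all invariant factors of ∂_2 are 1 so no torsion. So H_1 ≅ Z.
rank ∂_2 = 7, rank ∂_3 = 0 ⇒ b_2 = 8 − 7 − 0 = 1. So H_2 ≅ Z.

H_0 = Z^2,  H_1 = Z,  H_2 = Z.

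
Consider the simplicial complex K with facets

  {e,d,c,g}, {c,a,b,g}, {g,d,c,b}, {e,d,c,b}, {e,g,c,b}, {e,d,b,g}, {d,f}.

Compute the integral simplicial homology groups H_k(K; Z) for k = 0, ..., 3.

H_0 = Z,  H_1 = 0,  H_2 = 0,  H_3 = Z.

K has 7 vertices, 14 edges, 13 triangles, 6 3-simplices.
rank ∂_0 = 0, rank ∂_1 = 6 ⇒ b_0 = 7 − 0 − 6 = 1; all invariant factors of ∂_1 are 1 so no torsion. So H_0 = Z.
rank ∂_1 = 6, rank ∂_2 = 8 ⇒ b_1 = 14 − 6 − 8 = 0; all invariant factors of ∂_2 are 1 so no torsion. So H_1 = 0.
rank ∂_2 = 8, rank ∂_3 = 5 ⇒ b_2 = 13 − 8 − 5 = 0; all invariant factors of ∂_3 are 1 so no torsion. So H_2 = 0.
rank ∂_3 = 5, rank ∂_4 = 0 ⇒ b_3 = 6 − 5 − 0 = 1. So H_3 = Z.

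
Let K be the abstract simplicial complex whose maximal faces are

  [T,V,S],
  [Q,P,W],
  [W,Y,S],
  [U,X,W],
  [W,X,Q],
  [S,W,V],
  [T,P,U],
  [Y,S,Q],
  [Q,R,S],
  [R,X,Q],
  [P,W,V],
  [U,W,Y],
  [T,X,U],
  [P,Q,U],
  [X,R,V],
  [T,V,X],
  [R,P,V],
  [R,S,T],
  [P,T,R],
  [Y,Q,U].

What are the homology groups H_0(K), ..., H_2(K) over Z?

H_0 ≅ Z,  H_1 ≅ Z ⊕ Z/2,  H_2 = 0.

Fix the vertex order P < Q < R < S < T < U < V < W < X < Y and write every simplex with vertices in increasing order. Then dim K = 2 and the simplices of K are:

  0-simplices (10): P, Q, R, S, T, U, V, W, X, Y
  1-simplices (30): PQ, PR, PT, PU, PV, PW, QR, QS, QU, QW, QX, QY, RS, RT, RV, RX, ST, SV, SW, SY, TU, TV, TX, UW, UX, UY, VW, VX, WX, WY
  2-simplices (20): PQU, PQW, PRT, PRV, PTU, PVW, QRS, QRX, QSY, QUY, QWX, RST, RVX, STV, SVW, SWY, TUX, TVX, UWX, UWY

giving chain groups C_0 ≅ Z^10, C_1 ≅ Z^30, C_2 ≅ Z^20.

The boundary map ∂_1: C_1 → C_0 sends each edge [p,q] (with p < q) to q − p.
The 10×30 boundary matrix has rank 9 and Smith normal form diag(1,1,1,1,1,1,1,1,1).

Boundary ∂_2: C_2 → C_1 sends each 2-simplex [p,q,r] to [q,r] − [p,r] + [p,q]. For instance
  ∂QWX = WX − QX + QW,
  ∂PRV = RV − PV + PR.
As a 30×20 matrix over Z this has rank 20, with invariant factors (1,1,1,1,1,1,1,1,1,1,1,1,1,1,1,1,1,1,1,2).

Now H_k = ker ∂_k / im ∂_{k+1}, so:

  H_0: rank C_0 − rank ∂_1 = 10 − 9 = 1, and the invariant factors of ∂_1 are all 1, so H_0 = Z.
  H_1: rank ker ∂_1 − rank ∂_2 = (30 − 9) − 20 = 1, and ∂_2 has invariant factor 2 > 1, so H_1 = Z ⊕ Z/2.
  H_2: rank ker ∂_2 − rank ∂_3 = (20 − 20) − 0 = 0, and there is no ∂_3, so H_2 = 0.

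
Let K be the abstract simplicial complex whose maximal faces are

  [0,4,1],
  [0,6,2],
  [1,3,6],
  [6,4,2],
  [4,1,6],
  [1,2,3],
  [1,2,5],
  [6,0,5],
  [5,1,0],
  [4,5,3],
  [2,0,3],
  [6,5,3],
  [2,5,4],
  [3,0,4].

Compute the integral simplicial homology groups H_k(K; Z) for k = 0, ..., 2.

Order the vertices as 0 < 1 < 2 < 3 < 4 < 5 < 6. Listing each simplex with vertices in this order, K has dimension 2 with simplices:

  0-simplices (7): [0], [1], [2], [3], [4], [5], [6]
  1-simplices (21): [0,1], [0,2], [0,3], [0,4], [0,5], [0,6], [1,2], [1,3], [1,4], [1,5], [1,6], [2,3], [2,4], [2,5], [2,6], [3,4], [3,5], [3,6], [4,5], [4,6], [5,6]
  2-simplices (14): [0,1,4], [0,1,5], [0,2,3], [0,2,6], [0,3,4], [0,5,6], [1,2,3], [1,2,5], [1,3,6], [1,4,6], [2,4,5], [2,4,6], [3,4,5], [3,5,6]

so the chain groups are C_0 ≅ Z^7, C_1 ≅ Z^21, C_2 ≅ Z^14.

The boundary map ∂_1: C_1 → C_0 sends each edge [p,q] (with p < q) to q − p. For instance
  ∂[1,5] = [5] − [1].
The 7×21 boundary matrix has rank 6 and Smith normal form diag(1,1,1,1,1,1).

Boundary ∂_2: C_2 → C_1 acts by ∂[p,q,r] = [q,r] − [p,r] + [p,q]. For instance
  ∂[1,2,3] = [2,3] − [1,3] + [1,2],
  ∂[0,2,6] = [2,6] − [0,6] + [0,2].
The 21×14 boundary matrix has rank 13 and Smith normal form diag(1,1,1,1,1,1,1,1,1,1,1,1,1).

Reading off H_k = ker ∂_k / im ∂_{k+1}:

  H_0: rank C_0 − rank ∂_1 = 7 − 6 = 1, and the invariant factors of ∂_1 are all 1, so H_0 ≅ Z.
  H_1: rank ker ∂_1 − rank ∂_2 = (21 − 6) − 13 = 2, and the invariant factors of ∂_2 are all 1, so H_1 ≅ Z^2.
  H_2: rank ker ∂_2 − rank ∂_3 = (14 − 13) − 0 = 1, and there is no ∂_3, so H_2 ≅ Z.

As a check, the Euler characteristic is 7 − 21 + 14 = 0, which agrees with 1 − 2 + 1 = 0.

H_0 ≅ Z,  H_1 ≅ Z^2,  H_2 ≅ Z.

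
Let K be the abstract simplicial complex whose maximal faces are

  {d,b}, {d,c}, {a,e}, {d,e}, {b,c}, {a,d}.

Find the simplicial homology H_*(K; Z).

H_0 = Z,  H_1 = Z^2.

Fix the vertex order a < b < c < d < e and write every simplex with vertices in increasing order. Then dim K = 1 and the simplices of K are:

  0-simplices (5): a, b, c, d, e
  1-simplices (6): ad, ae, bc, bd, cd, de

so the chain groups are C_0 ≅ Z^5, C_1 ≅ Z^6.

The boundary map ∂_1: C_1 → C_0 is given by ∂[p,q] = [q] − [p]. For instance
  ∂cd = d − c.
The 5×6 boundary matrix has rank 4 and Smith normal form diag(1,1,1,1).

Computing H_k = (kernel of ∂_k) / (image of ∂_{k+1}):

  H_0: rank C_0 − rank ∂_1 = 5 − 4 = 1, and the invariant factors of ∂_1 are all 1, so H_0 ≅ Z.
  H_1: rank ker ∂_1 − rank ∂_2 = (6 − 4) − 0 = 2, and there is no ∂_2, so H_1 ≅ Z^2.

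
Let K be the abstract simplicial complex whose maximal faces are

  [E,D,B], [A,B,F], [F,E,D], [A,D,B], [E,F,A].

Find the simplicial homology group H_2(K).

We work with the vertex ordering A < B < D < E < F. The simplices of K, each written with vertices in increasing order, are:

  0-simplices (5): A, B, D, E, F
  1-simplices (10): AB, AD, AE, AF, BD, BE, BF, DE, DF, EF
  2-simplices (5): ABD, ABF, AEF, BDE, DEF

Hence C_0 ≅ Z^5, C_1 ≅ Z^10, C_2 ≅ Z^5.

The boundary map ∂_1: C_1 → C_0 maps an edge to its endpoints' difference, ∂[p,q] = q − p. For instance
  ∂BE = E − B.
The resulting 5×10 matrix has rank 4, and its Smith normal form has invariant factors (1,1,1,1).

∂_2: C_2 → C_1 acts by ∂[p,q,r] = [q,r] − [p,r] + [p,q]. For instance
  ∂DEF = EF − DF + DE,
  ∂BDE = DE − BE + BD.
As a 10×5 matrix over Z this has rank 5, with invariant factors (1,1,1,1,1).

Computing H_k = (kernel of ∂_k) / (image of ∂_{k+1}):

  H_2: rank ker ∂_2 − rank ∂_3 = (5 − 5) − 0 = 0, and there is no ∂_3, so H_2 ≅ 0.

H_2 ≅ 0.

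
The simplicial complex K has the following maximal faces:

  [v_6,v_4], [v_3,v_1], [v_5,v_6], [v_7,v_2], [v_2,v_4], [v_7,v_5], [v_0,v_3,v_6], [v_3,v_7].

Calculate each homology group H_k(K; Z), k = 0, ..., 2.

H_0 = Z,  H_1 = Z^2,  H_2 = 0.

We work with the vertex ordering v_0 < v_1 < v_2 < v_3 < v_4 < v_5 < v_6 < v_7. The simplices of K, each written with vertices in increasing order, are:

  0-simplices (8): [v_0], [v_1], [v_2], [v_3], [v_4], [v_5], [v_6], [v_7]
  1-simplices (10): [v_0,v_3], [v_0,v_6], [v_1,v_3], [v_2,v_4], [v_2,v_7], [v_3,v_6], [v_3,v_7], [v_4,v_6], [v_5,v_6], [v_5,v_7]
  2-simplices (1): [v_0,v_3,v_6]

Hence C_0 ≅ Z^8, C_1 ≅ Z^10, C_2 ≅ Z^1.

The boundary map ∂_1: C_1 → C_0 sends each edge [p,q] (with p < q) to q − p.
The 8×10 boundary matrix has rank 7 and Smith normal form diag(1,1,1,1,1,1,1).

The boundary map ∂_2: C_2 → C_1 sends each 2-simplex [p,q,r] to [q,r] − [p,r] + [p,q]. For instance
  ∂[v_0,v_3,v_6] = [v_3,v_6] − [v_0,v_6] + [v_0,v_3].
The resulting 10×1 matrix has rank 1, and its Smith normal form has invariant factors (1).

From H_k ≅ ker(∂_k) / im(∂_{k+1}) we obtain:

  H_0: rank C_0 − rank ∂_1 = 8 − 7 = 1, and the invariant factors of ∂_1 are all 1, so H_0 = Z.
  H_1: rank ker ∂_1 − rank ∂_2 = (10 − 7) − 1 = 2, and the invariant factors of ∂_2 are all 1, so H_1 = Z^2.
  H_2: rank ker ∂_2 − rank ∂_3 = (1 − 1) − 0 = 0, and there is no ∂_3, so H_2 = 0.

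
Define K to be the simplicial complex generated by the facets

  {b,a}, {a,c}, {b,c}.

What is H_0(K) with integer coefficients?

Fix the vertex order a < b < c and write every simplex with vertices in increasing order. Then dim K = 1 and the simplices of K are:

  0-simplices (3): a, b, c
  1-simplices (3): ab, ac, bc

so the chain groups are C_0 ≅ Z^3, C_1 ≅ Z^3.

∂_1: C_1 → C_0 sends each edge [p,q] (with p < q) to q − p.
The 3×3 boundary matrix has rank 2 and Smith normal form diag(1,1).

Computing H_k = (kernel of ∂_k) / (image of ∂_{k+1}):

  H_0: rank C_0 − rank ∂_1 = 3 − 2 = 1, and the invariant factors of ∂_1 are all 1, so H_0 = Z.

H_0 = Z.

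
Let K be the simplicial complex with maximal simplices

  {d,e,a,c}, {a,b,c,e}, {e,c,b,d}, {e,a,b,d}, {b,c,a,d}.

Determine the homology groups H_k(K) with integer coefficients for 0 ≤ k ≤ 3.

H_0 = Z,  H_1 = 0,  H_2 = 0,  H_3 = Z.

We work with the vertex ordering a < b < c < d < e. The simplices of K, each written with vertices in increasing order, are:

  0-simplices (5): a, b, c, d, e
  1-simplices (10): ab, ac, ad, ae, bc, bd, be, cd, ce, de
  2-simplices (10): abc, abd, abe, acd, ace, ade, bcd, bce, bde, cde
  3-simplices (5): abcd, abce, abde, acde, bcde

so the chain groups are C_0 ≅ Z^5, C_1 ≅ Z^10, C_2 ≅ Z^10, C_3 ≅ Z^5.

∂_1: C_1 → C_0 sends each edge [p,q] (with p < q) to q − p.
As a 5×10 matrix over Z this has rank 4, with invariant factors (1,1,1,1).

Boundary ∂_2: C_2 → C_1 sends each 2-simplex [p,q,r] to [q,r] − [p,r] + [p,q]. For instance
  ∂abe = be − ae + ab,
  ∂ace = ce − ae + ac.
As a 10×10 matrix over Z this has rank 6, with invariant factors (1,1,1,1,1,1).

∂_3: C_3 → C_2 sends each 3-simplex σ to the alternating sum Σ_i (−1)^i (σ with its i-th vertex removed). For instance
  ∂abcd = bcd − acd + abd − abc,
  ∂abce = bce − ace + abe − abc.
As a 10×5 matrix over Z this has rank 4, with invariant factors (1,1,1,1).

Now H_k = ker ∂_k / im ∂_{k+1}, so:

  H_0: rank C_0 − rank ∂_1 = 5 − 4 = 1, and the invariant factors of ∂_1 are all 1, so H_0 ≅ Z.
  H_1: rank ker ∂_1 − rank ∂_2 = (10 − 4) − 6 = 0, and the invariant factors of ∂_2 are all 1, so H_1 ≅ 0.
  H_2: rank ker ∂_2 − rank ∂_3 = (10 − 6) − 4 = 0, and the invariant factors of ∂_3 are all 1, so H_2 ≅ 0.
  H_3: rank ker ∂_3 − rank ∂_4 = (5 − 4) − 0 = 1, and there is no ∂_4, so H_3 ≅ Z.

(K is a triangulation of the 3-sphere S^3.)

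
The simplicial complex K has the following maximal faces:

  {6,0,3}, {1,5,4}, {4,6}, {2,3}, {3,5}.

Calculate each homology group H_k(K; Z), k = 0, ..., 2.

Fix the vertex order 0 < 1 < 2 < 3 < 4 < 5 < 6 and write every simplex with vertices in increasing order. Then dim K = 2 and the simplices of K are:

  0-simplices (7): [0], [1], [2], [3], [4], [5], [6]
  1-simplices (9): [0,3], [0,6], [1,4], [1,5], [2,3], [3,5], [3,6], [4,5], [4,6]
  2-simplices (2): [0,3,6], [1,4,5]

giving chain groups C_0 ≅ Z^7, C_1 ≅ Z^9, C_2 ≅ Z^2.

The boundary map ∂_1: C_1 → C_0 sends each edge [p,q] (with p < q) to q − p. For instance
  ∂[0,6] = [6] − [0].
The 7×9 boundary matrix has rank 6 and Smith normal form diag(1,1,1,1,1,1).

Boundary ∂_2: C_2 → C_1 maps a triangle to the signed sum of its edges. For instance
  ∂[1,4,5] = [4,5] − [1,5] + [1,4],
  ∂[0,3,6] = [3,6] − [0,6] + [0,3].
The 9×2 boundary matrix has rank 2 and Smith normal form diag(1,1).

Now H_k = ker ∂_k / im ∂_{k+1}, so:

  H_0: rank C_0 − rank ∂_1 = 7 − 6 = 1, and the invariant factors of ∂_1 are all 1, so H_0 ≅ Z.
  H_1: rank ker ∂_1 − rank ∂_2 = (9 − 6) − 2 = 1, and the invariant factors of ∂_2 are all 1, so H_1 ≅ Z.
  H_2: rank ker ∂_2 − rank ∂_3 = (2 − 2) − 0 = 0, and there is no ∂_3, so H_2 ≅ 0.

As a check, the Euler characteristic is 7 − 9 + 2 = 0, which agrees with 1 − 1 + 0 = 0.

H_0 = Z,  H_1 = Z,  H_2 = 0.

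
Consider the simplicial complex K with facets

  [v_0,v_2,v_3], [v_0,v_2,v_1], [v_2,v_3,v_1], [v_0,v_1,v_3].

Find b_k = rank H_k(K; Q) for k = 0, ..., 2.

K has 4 vertices, 6 edges, 4 triangles.
rank ∂_0 = 0, rank ∂_1 = 3 ⇒ b_0 = 4 − 0 − 3 = 1; all invariant factors of ∂_1 are 1 so no torsion. So H_0 ≅ Z.
rank ∂_1 = 3, rank ∂_2 = 3 ⇒ b_1 = 6 − 3 − 3 = 0; all invariant factors of ∂_2 are 1 so no torsion. So H_1 ≅ 0.
rank ∂_2 = 3, rank ∂_3 = 0 ⇒ b_2 = 4 − 3 − 0 = 1. So H_2 ≅ Z.

b_0 = 1, b_1 = 0, b_2 = 1.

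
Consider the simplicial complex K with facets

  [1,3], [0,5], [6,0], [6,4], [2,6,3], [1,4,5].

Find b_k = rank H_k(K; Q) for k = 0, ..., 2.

Take the total order 0 < 1 < 2 < 3 < 4 < 5 < 6 on the vertex set. Then K (dimension 2) consists of the simplices:

  0-simplices (7): [0], [1], [2], [3], [4], [5], [6]
  1-simplices (10): [0,5], [0,6], [1,3], [1,4], [1,5], [2,3], [2,6], [3,6], [4,5], [4,6]
  2-simplices (2): [1,4,5], [2,3,6]

Hence C_0 ≅ Z^7, C_1 ≅ Z^10, C_2 ≅ Z^2.

∂_1: C_1 → C_0 is given by ∂[p,q] = [q] − [p]. For instance
  ∂[0,5] = [5] − [0].
As a 7×10 matrix over Z this has rank 6, with invariant factors (1,1,1,1,1,1).

Boundary ∂_2: C_2 → C_1 sends each 2-simplex [p,q,r] to [q,r] − [p,r] + [p,q]. For instance
  ∂[2,3,6] = [3,6] − [2,6] + [2,3],
  ∂[1,4,5] = [4,5] − [1,5] + [1,4].
The 10×2 boundary matrix has rank 2 and Smith normal form diag(1,1).

From H_k ≅ ker(∂_k) / im(∂_{k+1}) we obtain:

  H_0: rank C_0 − rank ∂_1 = 7 − 6 = 1, and the invariant factors of ∂_1 are all 1, so H_0 = Z.
  H_1: rank ker ∂_1 − rank ∂_2 = (10 − 6) − 2 = 2, and the invariant factors of ∂_2 are all 1, so H_1 = Z^2.
  H_2: rank ker ∂_2 − rank ∂_3 = (2 − 2) − 0 = 0, and there is no ∂_3, so H_2 = 0.

Hence the Betti numbers are b_0 = 1, b_1 = 2, b_2 = 0.

b_0 = 1, b_1 = 2, b_2 = 0.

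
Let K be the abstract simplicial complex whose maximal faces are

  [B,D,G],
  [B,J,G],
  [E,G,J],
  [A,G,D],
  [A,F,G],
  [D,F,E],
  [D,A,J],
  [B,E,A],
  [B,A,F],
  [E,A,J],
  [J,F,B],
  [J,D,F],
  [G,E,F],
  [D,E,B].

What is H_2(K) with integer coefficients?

H_2 = Z.

Take the total order A < B < D < E < F < G < J on the vertex set. Then K (dimension 2) consists of the simplices:

  0-simplices (7): A, B, D, E, F, G, J
  1-simplices (21): AB, AD, AE, AF, AG, AJ, BD, BE, BF, BG, BJ, DE, DF, DG, DJ, EF, EG, EJ, FG, FJ, GJ
  2-simplices (14): ABE, ABF, ADG, ADJ, AEJ, AFG, BDE, BDG, BFJ, BGJ, DEF, DFJ, EFG, EGJ

giving chain groups C_0 ≅ Z^7, C_1 ≅ Z^21, C_2 ≅ Z^14.

∂_1: C_1 → C_0 is given by ∂[p,q] = [q] − [p]. For instance
  ∂FG = G − F.
The 7×21 boundary matrix has rank 6 and Smith normal form diag(1,1,1,1,1,1).

The boundary map ∂_2: C_2 → C_1 sends each 2-simplex [p,q,r] to [q,r] − [p,r] + [p,q]. For instance
  ∂BDE = DE − BE + BD,
  ∂AFG = FG − AG + AF.
This gives a 21×14 integer matrix of rank 13; reducing to Smith normal form yields diagonal entries (1,1,1,1,1,1,1,1,1,1,1,1,1).

From H_k ≅ ker(∂_k) / im(∂_{k+1}) we obtain:

  H_2: rank ker ∂_2 − rank ∂_3 = (14 − 13) − 0 = 1, and there is no ∂_3, so H_2 = Z.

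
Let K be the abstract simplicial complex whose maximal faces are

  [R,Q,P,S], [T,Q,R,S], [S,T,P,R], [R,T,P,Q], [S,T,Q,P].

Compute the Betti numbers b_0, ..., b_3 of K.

b_0 = 1, b_1 = 0, b_2 = 0, b_3 = 1.

K has 5 vertices, 10 edges, 10 triangles, 5 3-simplices.
rank ∂_0 = 0, rank ∂_1 = 4 ⇒ b_0 = 5 − 0 − 4 = 1; all invariant factors of ∂_1 are 1 so no torsion. So H_0 ≅ Z.
rank ∂_1 = 4, rank ∂_2 = 6 ⇒ b_1 = 10 − 4 − 6 = 0; all invariant factors of ∂_2 are 1 so no torsion. So H_1 ≅ 0.
rank ∂_2 = 6, rank ∂_3 = 4 ⇒ b_2 = 10 − 6 − 4 = 0; all invariant factors of ∂_3 are 1 so no torsion. So H_2 ≅ 0.
rank ∂_3 = 4, rank ∂_4 = 0 ⇒ b_3 = 5 − 4 − 0 = 1. So H_3 ≅ Z.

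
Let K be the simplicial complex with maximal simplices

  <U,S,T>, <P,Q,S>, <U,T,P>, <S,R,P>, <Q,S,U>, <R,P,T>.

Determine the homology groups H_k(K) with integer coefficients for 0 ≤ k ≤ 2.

Order the vertices as P < Q < R < S < T < U. Listing each simplex with vertices in this order, K has dimension 2 with simplices:

  0-simplices (6): P, Q, R, S, T, U
  1-simplices (12): PQ, PR, PS, PT, PU, QS, QU, RS, RT, ST, SU, TU
  2-simplices (6): PQS, PRS, PRT, PTU, QSU, STU

so the chain groups are C_0 ≅ Z^6, C_1 ≅ Z^12, C_2 ≅ Z^6.

∂_1: C_1 → C_0 maps an edge to its endpoints' difference, ∂[p,q] = q − p. For instance
  ∂RS = S − R.
As a 6×12 matrix over Z this has rank 5, with invariant factors (1,1,1,1,1).

The boundary map ∂_2: C_2 → C_1 sends each 2-simplex [p,q,r] to [q,r] − [p,r] + [p,q]. For instance
  ∂PTU = TU − PU + PT,
  ∂PRS = RS − PS + PR.
This gives a 12×6 integer matrix of rank 6; reducing to Smith normal form yields diagonal entries (1,1,1,1,1,1).

Now H_k = ker ∂_k / im ∂_{k+1}, so:

  H_0: rank C_0 − rank ∂_1 = 6 − 5 = 1, and the invariant factors of ∂_1 are all 1, so H_0 = Z.
  H_1: rank ker ∂_1 − rank ∂_2 = (12 − 5) − 6 = 1, and the invariant factors of ∂_2 are all 1, so H_1 = Z.
  H_2: rank ker ∂_2 − rank ∂_3 = (6 − 6) − 0 = 0, and there is no ∂_3, so H_2 = 0.

(K is a triangulation of the cylinder S^1 x I.)

H_0 = Z,  H_1 = Z,  H_2 = 0.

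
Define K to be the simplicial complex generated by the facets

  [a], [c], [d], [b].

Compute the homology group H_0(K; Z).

H_0 = Z^4.

Take the total order a < b < c < d on the vertex set. Then K (dimension 0) consists of the simplices:

  0-simplices (4): a, b, c, d

so the chain groups are C_0 ≅ Z^4.

Computing H_k = (kernel of ∂_k) / (image of ∂_{k+1}):

  H_0: rank C_0 − rank ∂_1 = 4 − 0 = 4, and there is no ∂_1, so H_0 ≅ Z^4.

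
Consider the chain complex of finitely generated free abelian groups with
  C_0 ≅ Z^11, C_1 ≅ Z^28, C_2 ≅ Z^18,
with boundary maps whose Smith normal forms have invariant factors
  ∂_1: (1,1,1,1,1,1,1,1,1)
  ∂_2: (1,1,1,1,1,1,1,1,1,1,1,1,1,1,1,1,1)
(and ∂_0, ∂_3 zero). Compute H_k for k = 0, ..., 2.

H_0: b_0 = 11 − 0 − 9 = 2; torsion from ∂_1 factors > 1: none. So H_0 = Z^2.
H_1: b_1 = 28 − 9 − 17 = 2; torsion from ∂_2 factors > 1: none. So H_1 = Z^2.
H_2: b_2 = 18 − 17 − 0 = 1; torsion from ∂_3 factors > 1: none. So H_2 = Z.

H_0 = Z^2,  H_1 = Z^2,  H_2 = Z.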